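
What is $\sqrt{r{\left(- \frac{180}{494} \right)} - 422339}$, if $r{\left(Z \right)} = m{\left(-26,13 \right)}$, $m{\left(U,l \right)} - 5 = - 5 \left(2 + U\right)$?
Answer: $i \sqrt{422214} \approx 649.78 i$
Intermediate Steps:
$m{\left(U,l \right)} = -5 - 5 U$ ($m{\left(U,l \right)} = 5 - 5 \left(2 + U\right) = 5 - \left(10 + 5 U\right) = -5 - 5 U$)
$r{\left(Z \right)} = 125$ ($r{\left(Z \right)} = -5 - -130 = -5 + 130 = 125$)
$\sqrt{r{\left(- \frac{180}{494} \right)} - 422339} = \sqrt{125 - 422339} = \sqrt{-422214} = i \sqrt{422214}$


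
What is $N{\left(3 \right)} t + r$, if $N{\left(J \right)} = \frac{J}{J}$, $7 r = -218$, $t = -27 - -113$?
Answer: $\frac{384}{7} \approx 54.857$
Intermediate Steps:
$t = 86$ ($t = -27 + 113 = 86$)
$r = - \frac{218}{7}$ ($r = \frac{1}{7} \left(-218\right) = - \frac{218}{7} \approx -31.143$)
$N{\left(J \right)} = 1$
$N{\left(3 \right)} t + r = 1 \cdot 86 - \frac{218}{7} = 86 - \frac{218}{7} = \frac{384}{7}$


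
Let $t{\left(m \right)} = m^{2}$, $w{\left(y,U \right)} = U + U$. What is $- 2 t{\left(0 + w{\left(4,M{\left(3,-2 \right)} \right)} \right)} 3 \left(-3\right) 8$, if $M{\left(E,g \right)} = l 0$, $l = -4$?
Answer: $0$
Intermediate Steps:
$M{\left(E,g \right)} = 0$ ($M{\left(E,g \right)} = \left(-4\right) 0 = 0$)
$w{\left(y,U \right)} = 2 U$
$- 2 t{\left(0 + w{\left(4,M{\left(3,-2 \right)} \right)} \right)} 3 \left(-3\right) 8 = - 2 \left(0 + 2 \cdot 0\right)^{2} \cdot 3 \left(-3\right) 8 = - 2 \left(0 + 0\right)^{2} \left(-9\right) 8 = - 2 \cdot 0^{2} \left(-9\right) 8 = - 2 \cdot 0 \left(-9\right) 8 = \left(-2\right) 0 \cdot 8 = 0 \cdot 8 = 0$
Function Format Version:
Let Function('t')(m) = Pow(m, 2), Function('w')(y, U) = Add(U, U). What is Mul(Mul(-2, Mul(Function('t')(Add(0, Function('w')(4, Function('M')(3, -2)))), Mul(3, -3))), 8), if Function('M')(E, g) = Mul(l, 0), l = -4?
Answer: 0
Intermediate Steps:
Function('M')(E, g) = 0 (Function('M')(E, g) = Mul(-4, 0) = 0)
Function('w')(y, U) = Mul(2, U)
Mul(Mul(-2, Mul(Function('t')(Add(0, Function('w')(4, Function('M')(3, -2)))), Mul(3, -3))), 8) = Mul(Mul(-2, Mul(Pow(Add(0, Mul(2, 0)), 2), Mul(3, -3))), 8) = Mul(Mul(-2, Mul(Pow(Add(0, 0), 2), -9)), 8) = Mul(Mul(-2, Mul(Pow(0, 2), -9)), 8) = Mul(Mul(-2, Mul(0, -9)), 8) = Mul(Mul(-2, 0), 8) = Mul(0, 8) = 0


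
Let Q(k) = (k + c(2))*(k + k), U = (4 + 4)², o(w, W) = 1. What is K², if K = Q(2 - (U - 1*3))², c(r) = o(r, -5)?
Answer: 2194017076592896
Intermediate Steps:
U = 64 (U = 8² = 64)
c(r) = 1
Q(k) = 2*k*(1 + k) (Q(k) = (k + 1)*(k + k) = (1 + k)*(2*k) = 2*k*(1 + k))
K = 46840336 (K = (2*(2 - (64 - 1*3))*(1 + (2 - (64 - 1*3))))² = (2*(2 - (64 - 3))*(1 + (2 - (64 - 3))))² = (2*(2 - 1*61)*(1 + (2 - 1*61)))² = (2*(2 - 61)*(1 + (2 - 61)))² = (2*(-59)*(1 - 59))² = (2*(-59)*(-58))² = 6844² = 46840336)
K² = 46840336² = 2194017076592896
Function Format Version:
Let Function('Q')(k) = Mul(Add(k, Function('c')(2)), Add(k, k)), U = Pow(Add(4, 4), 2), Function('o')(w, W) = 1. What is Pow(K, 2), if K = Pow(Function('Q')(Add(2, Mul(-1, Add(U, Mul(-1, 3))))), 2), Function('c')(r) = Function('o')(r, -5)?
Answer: 2194017076592896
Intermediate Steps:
U = 64 (U = Pow(8, 2) = 64)
Function('c')(r) = 1
Function('Q')(k) = Mul(2, k, Add(1, k)) (Function('Q')(k) = Mul(Add(k, 1), Add(k, k)) = Mul(Add(1, k), Mul(2, k)) = Mul(2, k, Add(1, k)))
K = 46840336 (K = Pow(Mul(2, Add(2, Mul(-1, Add(64, Mul(-1, 3)))), Add(1, Add(2, Mul(-1, Add(64, Mul(-1, 3)))))), 2) = Pow(Mul(2, Add(2, Mul(-1, Add(64, -3))), Add(1, Add(2, Mul(-1, Add(64, -3))))), 2) = Pow(Mul(2, Add(2, Mul(-1, 61)), Add(1, Add(2, Mul(-1, 61)))), 2) = Pow(Mul(2, Add(2, -61), Add(1, Add(2, -61))), 2) = Pow(Mul(2, -59, Add(1, -59)), 2) = Pow(Mul(2, -59, -58), 2) = Pow(6844, 2) = 46840336)
Pow(K, 2) = Pow(46840336, 2) = 2194017076592896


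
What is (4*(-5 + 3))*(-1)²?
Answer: -8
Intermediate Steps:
(4*(-5 + 3))*(-1)² = (4*(-2))*1 = -8*1 = -8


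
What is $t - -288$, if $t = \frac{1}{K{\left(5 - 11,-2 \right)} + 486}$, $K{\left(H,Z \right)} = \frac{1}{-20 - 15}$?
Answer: $\frac{4898627}{17009} \approx 288.0$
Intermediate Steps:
$K{\left(H,Z \right)} = - \frac{1}{35}$ ($K{\left(H,Z \right)} = \frac{1}{-35} = - \frac{1}{35}$)
$t = \frac{35}{17009}$ ($t = \frac{1}{- \frac{1}{35} + 486} = \frac{1}{\frac{17009}{35}} = \frac{35}{17009} \approx 0.0020577$)
$t - -288 = \frac{35}{17009} - -288 = \frac{35}{17009} + 288 = \frac{4898627}{17009}$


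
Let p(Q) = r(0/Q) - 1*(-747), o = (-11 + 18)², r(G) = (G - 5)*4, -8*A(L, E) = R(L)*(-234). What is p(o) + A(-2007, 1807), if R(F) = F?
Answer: -231911/4 ≈ -57978.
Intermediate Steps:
A(L, E) = 117*L/4 (A(L, E) = -L*(-234)/8 = -(-117)*L/4 = 117*L/4)
r(G) = -20 + 4*G (r(G) = (-5 + G)*4 = -20 + 4*G)
o = 49 (o = 7² = 49)
p(Q) = 727 (p(Q) = (-20 + 4*(0/Q)) - 1*(-747) = (-20 + 4*0) + 747 = (-20 + 0) + 747 = -20 + 747 = 727)
p(o) + A(-2007, 1807) = 727 + (117/4)*(-2007) = 727 - 234819/4 = -231911/4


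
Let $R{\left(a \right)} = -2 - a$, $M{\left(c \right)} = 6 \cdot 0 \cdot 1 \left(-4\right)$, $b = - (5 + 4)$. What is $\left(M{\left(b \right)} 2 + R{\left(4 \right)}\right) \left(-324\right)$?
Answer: $1944$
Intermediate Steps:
$b = -9$ ($b = \left(-1\right) 9 = -9$)
$M{\left(c \right)} = 0$ ($M{\left(c \right)} = 0 \left(-4\right) = 0$)
$\left(M{\left(b \right)} 2 + R{\left(4 \right)}\right) \left(-324\right) = \left(0 \cdot 2 - 6\right) \left(-324\right) = \left(0 - 6\right) \left(-324\right) = \left(-6\right) \left(-324\right) = 1944$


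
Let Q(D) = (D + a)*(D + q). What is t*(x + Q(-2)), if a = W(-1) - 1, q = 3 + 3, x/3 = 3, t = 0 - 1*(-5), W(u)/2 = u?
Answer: -55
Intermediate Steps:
W(u) = 2*u
t = 5 (t = 0 + 5 = 5)
x = 9 (x = 3*3 = 9)
q = 6
a = -3 (a = 2*(-1) - 1 = -2 - 1 = -3)
Q(D) = (-3 + D)*(6 + D) (Q(D) = (D - 3)*(D + 6) = (-3 + D)*(6 + D))
t*(x + Q(-2)) = 5*(9 + (-18 + (-2)**2 + 3*(-2))) = 5*(9 + (-18 + 4 - 6)) = 5*(9 - 20) = 5*(-11) = -55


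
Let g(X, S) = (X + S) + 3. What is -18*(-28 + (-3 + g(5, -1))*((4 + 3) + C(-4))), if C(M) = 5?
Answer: -360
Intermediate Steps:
g(X, S) = 3 + S + X (g(X, S) = (S + X) + 3 = 3 + S + X)
-18*(-28 + (-3 + g(5, -1))*((4 + 3) + C(-4))) = -18*(-28 + (-3 + (3 - 1 + 5))*((4 + 3) + 5)) = -18*(-28 + (-3 + 7)*(7 + 5)) = -18*(-28 + 4*12) = -18*(-28 + 48) = -18*20 = -360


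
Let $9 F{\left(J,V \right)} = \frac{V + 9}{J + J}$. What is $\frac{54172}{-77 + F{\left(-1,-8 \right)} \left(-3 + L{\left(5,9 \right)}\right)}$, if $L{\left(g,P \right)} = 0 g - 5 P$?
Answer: $- \frac{162516}{223} \approx -728.77$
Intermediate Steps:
$L{\left(g,P \right)} = - 5 P$ ($L{\left(g,P \right)} = 0 - 5 P = - 5 P$)
$F{\left(J,V \right)} = \frac{9 + V}{18 J}$ ($F{\left(J,V \right)} = \frac{\left(V + 9\right) \frac{1}{J + J}}{9} = \frac{\left(9 + V\right) \frac{1}{2 J}}{9} = \frac{\frac{1}{2} \frac{1}{J} \left(9 + V\right)}{9} = \frac{9 + V}{18 J}$)
$\frac{54172}{-77 + F{\left(-1,-8 \right)} \left(-3 + L{\left(5,9 \right)}\right)} = \frac{54172}{-77 + \frac{9 - 8}{18 \left(-1\right)} \left(-3 - 45\right)} = \frac{54172}{-77 + \frac{1}{18} \left(-1\right) 1 \left(-3 - 45\right)} = \frac{54172}{-77 - - \frac{8}{3}} = \frac{54172}{-77 + \frac{8}{3}} = \frac{54172}{- \frac{223}{3}} = 54172 \left(- \frac{3}{223}\right) = - \frac{162516}{223}$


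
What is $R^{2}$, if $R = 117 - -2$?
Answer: $14161$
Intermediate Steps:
$R = 119$ ($R = 117 + 2 = 119$)
$R^{2} = 119^{2} = 14161$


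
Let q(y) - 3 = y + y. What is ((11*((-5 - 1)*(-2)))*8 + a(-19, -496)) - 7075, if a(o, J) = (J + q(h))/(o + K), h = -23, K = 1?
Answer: -107803/18 ≈ -5989.1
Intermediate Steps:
q(y) = 3 + 2*y (q(y) = 3 + (y + y) = 3 + 2*y)
a(o, J) = (-43 + J)/(1 + o) (a(o, J) = (J + (3 + 2*(-23)))/(o + 1) = (J + (3 - 46))/(1 + o) = (J - 43)/(1 + o) = (-43 + J)/(1 + o))
((11*((-5 - 1)*(-2)))*8 + a(-19, -496)) - 7075 = ((11*((-5 - 1)*(-2)))*8 + (-43 - 496)/(1 - 19)) - 7075 = ((11*(-6*(-2)))*8 - 539/(-18)) - 7075 = ((11*12)*8 - 1/18*(-539)) - 7075 = (132*8 + 539/18) - 7075 = (1056 + 539/18) - 7075 = 19547/18 - 7075 = -107803/18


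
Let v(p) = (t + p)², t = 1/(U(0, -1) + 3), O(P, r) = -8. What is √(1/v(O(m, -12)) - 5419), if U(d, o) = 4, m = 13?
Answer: I*√16392426/55 ≈ 73.614*I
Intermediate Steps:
t = ⅐ (t = 1/(4 + 3) = 1/7 = ⅐ ≈ 0.14286)
v(p) = (⅐ + p)²
√(1/v(O(m, -12)) - 5419) = √(1/((1 + 7*(-8))²/49) - 5419) = √(1/((1 - 56)²/49) - 5419) = √(1/((1/49)*(-55)²) - 5419) = √(1/((1/49)*3025) - 5419) = √(1/(3025/49) - 5419) = √(49/3025 - 5419) = √(-16392426/3025) = I*√16392426/55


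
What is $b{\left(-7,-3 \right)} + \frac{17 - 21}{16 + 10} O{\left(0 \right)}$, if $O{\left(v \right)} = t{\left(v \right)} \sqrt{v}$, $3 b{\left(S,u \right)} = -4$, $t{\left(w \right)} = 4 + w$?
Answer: $- \frac{4}{3} \approx -1.3333$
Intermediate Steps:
$b{\left(S,u \right)} = - \frac{4}{3}$ ($b{\left(S,u \right)} = \frac{1}{3} \left(-4\right) = - \frac{4}{3}$)
$O{\left(v \right)} = \sqrt{v} \left(4 + v\right)$ ($O{\left(v \right)} = \left(4 + v\right) \sqrt{v} = \sqrt{v} \left(4 + v\right)$)
$b{\left(-7,-3 \right)} + \frac{17 - 21}{16 + 10} O{\left(0 \right)} = - \frac{4}{3} + \frac{17 - 21}{16 + 10} \sqrt{0} \left(4 + 0\right) = - \frac{4}{3} + - \frac{4}{26} \cdot 0 \cdot 4 = - \frac{4}{3} + \left(-4\right) \frac{1}{26} \cdot 0 = - \frac{4}{3} - 0 = - \frac{4}{3} + 0 = - \frac{4}{3}$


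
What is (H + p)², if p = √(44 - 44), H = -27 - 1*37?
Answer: 4096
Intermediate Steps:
H = -64 (H = -27 - 37 = -64)
p = 0 (p = √0 = 0)
(H + p)² = (-64 + 0)² = (-64)² = 4096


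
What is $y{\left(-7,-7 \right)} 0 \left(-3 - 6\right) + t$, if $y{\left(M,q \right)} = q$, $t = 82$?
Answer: $82$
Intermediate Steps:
$y{\left(-7,-7 \right)} 0 \left(-3 - 6\right) + t = - 7 \cdot 0 \left(-3 - 6\right) + 82 = - 7 \cdot 0 \left(-9\right) + 82 = \left(-7\right) 0 + 82 = 0 + 82 = 82$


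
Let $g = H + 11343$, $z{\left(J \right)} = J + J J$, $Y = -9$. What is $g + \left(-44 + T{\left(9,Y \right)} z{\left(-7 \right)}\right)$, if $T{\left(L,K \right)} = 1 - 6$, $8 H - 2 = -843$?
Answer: $\frac{87871}{8} \approx 10984.0$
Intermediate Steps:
$H = - \frac{841}{8}$ ($H = \frac{1}{4} + \frac{1}{8} \left(-843\right) = \frac{1}{4} - \frac{843}{8} = - \frac{841}{8} \approx -105.13$)
$z{\left(J \right)} = J + J^{2}$
$g = \frac{89903}{8}$ ($g = - \frac{841}{8} + 11343 = \frac{89903}{8} \approx 11238.0$)
$T{\left(L,K \right)} = -5$ ($T{\left(L,K \right)} = 1 - 6 = -5$)
$g + \left(-44 + T{\left(9,Y \right)} z{\left(-7 \right)}\right) = \frac{89903}{8} - \left(44 + 5 \left(- 7 \left(1 - 7\right)\right)\right) = \frac{89903}{8} - \left(44 + 5 \left(\left(-7\right) \left(-6\right)\right)\right) = \frac{89903}{8} - 254 = \frac{87871}{8}$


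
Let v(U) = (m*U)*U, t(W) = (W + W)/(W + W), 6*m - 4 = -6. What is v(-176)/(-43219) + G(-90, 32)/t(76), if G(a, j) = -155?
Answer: -1824169/11787 ≈ -154.76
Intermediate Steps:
m = -⅓ (m = ⅔ + (⅙)*(-6) = ⅔ - 1 = -⅓ ≈ -0.33333)
t(W) = 1 (t(W) = (2*W)/((2*W)) = (2*W)*(1/(2*W)) = 1)
v(U) = -U²/3 (v(U) = (-U/3)*U = -U²/3)
v(-176)/(-43219) + G(-90, 32)/t(76) = -⅓*(-176)²/(-43219) - 155/1 = -⅓*30976*(-1/43219) - 155*1 = -30976/3*(-1/43219) - 155 = 2816/11787 - 155 = -1824169/11787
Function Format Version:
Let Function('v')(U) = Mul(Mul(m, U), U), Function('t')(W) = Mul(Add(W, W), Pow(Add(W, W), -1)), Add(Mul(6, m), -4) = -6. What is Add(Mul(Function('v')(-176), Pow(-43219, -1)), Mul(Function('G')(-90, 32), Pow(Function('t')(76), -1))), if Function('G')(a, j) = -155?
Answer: Rational(-1824169, 11787) ≈ -154.76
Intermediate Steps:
m = Rational(-1, 3) (m = Add(Rational(2, 3), Mul(Rational(1, 6), -6)) = Add(Rational(2, 3), -1) = Rational(-1, 3) ≈ -0.33333)
Function('t')(W) = 1 (Function('t')(W) = Mul(Mul(2, W), Pow(Mul(2, W), -1)) = Mul(Mul(2, W), Mul(Rational(1, 2), Pow(W, -1))) = 1)
Function('v')(U) = Mul(Rational(-1, 3), Pow(U, 2)) (Function('v')(U) = Mul(Mul(Rational(-1, 3), U), U) = Mul(Rational(-1, 3), Pow(U, 2)))
Add(Mul(Function('v')(-176), Pow(-43219, -1)), Mul(Function('G')(-90, 32), Pow(Function('t')(76), -1))) = Add(Mul(Mul(Rational(-1, 3), Pow(-176, 2)), Pow(-43219, -1)), Mul(-155, Pow(1, -1))) = Add(Mul(Mul(Rational(-1, 3), 30976), Rational(-1, 43219)), Mul(-155, 1)) = Add(Mul(Rational(-30976, 3), Rational(-1, 43219)), -155) = Add(Rational(2816, 11787), -155) = Rational(-1824169, 11787)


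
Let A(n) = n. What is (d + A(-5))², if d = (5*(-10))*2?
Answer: 11025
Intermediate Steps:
d = -100 (d = -50*2 = -100)
(d + A(-5))² = (-100 - 5)² = (-105)² = 11025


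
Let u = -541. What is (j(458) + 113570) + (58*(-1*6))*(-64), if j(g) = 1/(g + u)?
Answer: 11274885/83 ≈ 1.3584e+5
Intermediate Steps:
j(g) = 1/(-541 + g) (j(g) = 1/(g - 541) = 1/(-541 + g))
(j(458) + 113570) + (58*(-1*6))*(-64) = (1/(-541 + 458) + 113570) + (58*(-1*6))*(-64) = (1/(-83) + 113570) + (58*(-6))*(-64) = (-1/83 + 113570) - 348*(-64) = 9426309/83 + 22272 = 11274885/83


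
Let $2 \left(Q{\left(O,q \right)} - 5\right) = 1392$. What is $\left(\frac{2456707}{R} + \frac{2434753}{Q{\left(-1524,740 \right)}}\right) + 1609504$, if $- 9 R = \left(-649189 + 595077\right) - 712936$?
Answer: $\frac{867314415542199}{537700648} \approx 1.613 \cdot 10^{6}$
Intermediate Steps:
$R = \frac{767048}{9}$ ($R = - \frac{\left(-649189 + 595077\right) - 712936}{9} = - \frac{-54112 - 712936}{9} = \left(- \frac{1}{9}\right) \left(-767048\right) = \frac{767048}{9} \approx 85228.0$)
$Q{\left(O,q \right)} = 701$ ($Q{\left(O,q \right)} = 5 + \frac{1}{2} \cdot 1392 = 5 + 696 = 701$)
$\left(\frac{2456707}{R} + \frac{2434753}{Q{\left(-1524,740 \right)}}\right) + 1609504 = \left(\frac{2456707}{\frac{767048}{9}} + \frac{2434753}{701}\right) + 1609504 = \left(2456707 \cdot \frac{9}{767048} + 2434753 \cdot \frac{1}{701}\right) + 1609504 = \left(\frac{22110363}{767048} + \frac{2434753}{701}\right) + 1609504 = \frac{1883071783607}{537700648} + 1609504 = \frac{867314415542199}{537700648}$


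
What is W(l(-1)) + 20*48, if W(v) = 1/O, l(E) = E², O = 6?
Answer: 5761/6 ≈ 960.17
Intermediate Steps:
W(v) = ⅙ (W(v) = 1/6 = ⅙)
W(l(-1)) + 20*48 = ⅙ + 20*48 = ⅙ + 960 = 5761/6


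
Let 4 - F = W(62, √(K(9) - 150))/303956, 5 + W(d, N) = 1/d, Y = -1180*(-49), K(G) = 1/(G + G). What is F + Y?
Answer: 1089709008437/18845272 ≈ 57824.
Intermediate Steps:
K(G) = 1/(2*G)
Y = 57820
W(d, N) = -5 + 1/d
F = 75381397/18845272 (F = 4 - (-5 + 1/62)/303956 = 4 - (-309)/(62*303956) = 4 - 1*(-309/18845272) = 4 + 309/18845272 = 75381397/18845272 ≈ 4.0000)
F + Y = 75381397/18845272 + 57820 = 1089709008437/18845272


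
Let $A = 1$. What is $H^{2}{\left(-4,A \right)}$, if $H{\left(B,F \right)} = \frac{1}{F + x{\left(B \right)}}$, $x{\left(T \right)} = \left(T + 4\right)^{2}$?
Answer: $1$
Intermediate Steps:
$x{\left(T \right)} = \left(4 + T\right)^{2}$
$H{\left(B,F \right)} = \frac{1}{F + \left(4 + B\right)^{2}}$
$H^{2}{\left(-4,A \right)} = \left(\frac{1}{1 + \left(4 - 4\right)^{2}}\right)^{2} = \left(\frac{1}{1 + 0^{2}}\right)^{2} = \left(\frac{1}{1 + 0}\right)^{2} = \left(1^{-1}\right)^{2} = 1^{2} = 1$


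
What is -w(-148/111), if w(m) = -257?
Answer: 257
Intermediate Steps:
-w(-148/111) = -1*(-257) = 257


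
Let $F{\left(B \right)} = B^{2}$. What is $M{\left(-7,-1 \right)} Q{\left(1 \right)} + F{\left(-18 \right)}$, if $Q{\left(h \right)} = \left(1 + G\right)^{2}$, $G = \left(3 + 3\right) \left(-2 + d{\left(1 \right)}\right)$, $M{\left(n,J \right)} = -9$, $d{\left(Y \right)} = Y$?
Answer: $99$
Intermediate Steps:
$G = -6$ ($G = \left(3 + 3\right) \left(-2 + 1\right) = 6 \left(-1\right) = -6$)
$Q{\left(h \right)} = 25$ ($Q{\left(h \right)} = \left(1 - 6\right)^{2} = \left(-5\right)^{2} = 25$)
$M{\left(-7,-1 \right)} Q{\left(1 \right)} + F{\left(-18 \right)} = \left(-9\right) 25 + \left(-18\right)^{2} = -225 + 324 = 99$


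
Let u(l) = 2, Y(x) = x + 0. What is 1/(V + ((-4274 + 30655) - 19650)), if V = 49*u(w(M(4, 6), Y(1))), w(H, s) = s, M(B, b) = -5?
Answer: 1/6829 ≈ 0.00014643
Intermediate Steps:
Y(x) = x
V = 98 (V = 49*2 = 98)
1/(V + ((-4274 + 30655) - 19650)) = 1/(98 + ((-4274 + 30655) - 19650)) = 1/(98 + (26381 - 19650)) = 1/(98 + 6731) = 1/6829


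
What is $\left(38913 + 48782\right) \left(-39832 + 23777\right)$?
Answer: $-1407943225$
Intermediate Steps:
$\left(38913 + 48782\right) \left(-39832 + 23777\right) = 87695 \left(-16055\right) = -1407943225$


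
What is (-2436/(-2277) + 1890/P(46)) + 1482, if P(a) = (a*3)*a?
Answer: 51790295/34914 ≈ 1483.4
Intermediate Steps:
P(a) = 3*a**2 (P(a) = (3*a)*a = 3*a**2)
(-2436/(-2277) + 1890/P(46)) + 1482 = (-2436/(-2277) + 1890/((3*46**2))) + 1482 = (-2436*(-1/2277) + 1890/((3*2116))) + 1482 = (812/759 + 1890/6348) + 1482 = (812/759 + 1890*(1/6348)) + 1482 = (812/759 + 315/1058) + 1482 = 47747/34914 + 1482 = 51790295/34914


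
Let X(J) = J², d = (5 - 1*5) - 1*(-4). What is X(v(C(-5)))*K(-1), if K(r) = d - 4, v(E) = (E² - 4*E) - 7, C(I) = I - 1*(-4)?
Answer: 0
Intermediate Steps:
d = 4 (d = (5 - 5) + 4 = 0 + 4 = 4)
C(I) = 4 + I (C(I) = I + 4 = 4 + I)
v(E) = -7 + E² - 4*E
K(r) = 0 (K(r) = 4 - 4 = 0)
X(v(C(-5)))*K(-1) = (-7 + (4 - 5)² - 4*(4 - 5))²*0 = (-7 + (-1)² - 4*(-1))²*0 = (-7 + 1 + 4)²*0 = (-2)²*0 = 4*0 = 0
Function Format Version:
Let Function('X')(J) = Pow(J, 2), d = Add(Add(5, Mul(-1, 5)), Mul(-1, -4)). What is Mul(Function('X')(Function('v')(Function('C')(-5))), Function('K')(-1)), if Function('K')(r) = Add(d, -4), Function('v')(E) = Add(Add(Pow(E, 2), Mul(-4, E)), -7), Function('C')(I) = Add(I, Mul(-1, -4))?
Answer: 0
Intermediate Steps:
d = 4 (d = Add(Add(5, -5), 4) = Add(0, 4) = 4)
Function('C')(I) = Add(4, I) (Function('C')(I) = Add(I, 4) = Add(4, I))
Function('v')(E) = Add(-7, Pow(E, 2), Mul(-4, E))
Function('K')(r) = 0 (Function('K')(r) = Add(4, -4) = 0)
Mul(Function('X')(Function('v')(Function('C')(-5))), Function('K')(-1)) = Mul(Pow(Add(-7, Pow(Add(4, -5), 2), Mul(-4, Add(4, -5))), 2), 0) = Mul(Pow(Add(-7, Pow(-1, 2), Mul(-4, -1)), 2), 0) = Mul(Pow(Add(-7, 1, 4), 2), 0) = Mul(Pow(-2, 2), 0) = Mul(4, 0) = 0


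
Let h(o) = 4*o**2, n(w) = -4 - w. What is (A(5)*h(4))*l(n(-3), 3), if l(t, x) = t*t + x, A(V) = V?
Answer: 1280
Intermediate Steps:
l(t, x) = x + t**2 (l(t, x) = t**2 + x = x + t**2)
(A(5)*h(4))*l(n(-3), 3) = (5*(4*4**2))*(3 + (-4 - 1*(-3))**2) = (5*(4*16))*(3 + (-4 + 3)**2) = (5*64)*(3 + (-1)**2) = 320*(3 + 1) = 320*4 = 1280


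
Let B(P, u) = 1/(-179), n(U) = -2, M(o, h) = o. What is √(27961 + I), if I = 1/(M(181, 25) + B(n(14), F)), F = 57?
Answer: 11*√242551417566/32398 ≈ 167.22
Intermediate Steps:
B(P, u) = -1/179
I = 179/32398 (I = 1/(181 - 1/179) = 1/(32398/179) = 179/32398 ≈ 0.0055250)
√(27961 + I) = √(27961 + 179/32398) = √(905880657/32398) = 11*√242551417566/32398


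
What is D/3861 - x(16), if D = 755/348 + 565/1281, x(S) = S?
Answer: -9179278571/573729156 ≈ -15.999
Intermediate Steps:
D = 387925/148596 (D = 755*(1/348) + 565*(1/1281) = 755/348 + 565/1281 = 387925/148596 ≈ 2.6106)
D/3861 - x(16) = (387925/148596)/3861 - 1*16 = (387925/148596)*(1/3861) - 16 = 387925/573729156 - 16 = -9179278571/573729156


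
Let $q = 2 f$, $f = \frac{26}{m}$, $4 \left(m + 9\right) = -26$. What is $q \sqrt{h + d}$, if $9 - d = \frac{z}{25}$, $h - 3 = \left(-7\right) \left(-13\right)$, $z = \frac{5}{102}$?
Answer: $- \frac{52 \sqrt{26789790}}{7905} \approx -34.048$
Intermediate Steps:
$m = - \frac{31}{2}$ ($m = -9 + \frac{1}{4} \left(-26\right) = -9 - \frac{13}{2} = - \frac{31}{2} \approx -15.5$)
$f = - \frac{52}{31}$ ($f = \frac{26}{- \frac{31}{2}} = 26 \left(- \frac{2}{31}\right) = - \frac{52}{31} \approx -1.6774$)
$z = \frac{5}{102}$ ($z = 5 \cdot \frac{1}{102} = \frac{5}{102} \approx 0.04902$)
$q = - \frac{104}{31}$ ($q = 2 \left(- \frac{52}{31}\right) = - \frac{104}{31} \approx -3.3548$)
$h = 94$ ($h = 3 - -91 = 3 + 91 = 94$)
$d = \frac{4589}{510}$ ($d = 9 - \frac{5}{102 \cdot 25} = 9 - \frac{5}{102} \cdot \frac{1}{25} = 9 - \frac{1}{510} = \frac{4589}{510} \approx 8.998$)
$q \sqrt{h + d} = - \frac{104 \sqrt{94 + \frac{4589}{510}}}{31} = - \frac{104 \sqrt{\frac{52529}{510}}}{31} = - \frac{104 \frac{\sqrt{26789790}}{510}}{31} = - \frac{52 \sqrt{26789790}}{7905}$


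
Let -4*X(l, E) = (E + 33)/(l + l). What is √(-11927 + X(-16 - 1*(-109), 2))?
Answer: I*√1650512478/372 ≈ 109.21*I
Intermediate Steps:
X(l, E) = -(33 + E)/(8*l) (X(l, E) = -(E + 33)/(4*(l + l)) = -(33 + E)/(4*(2*l)) = -(33 + E)*1/(2*l)/4 = -(33 + E)/(8*l))
√(-11927 + X(-16 - 1*(-109), 2)) = √(-11927 + (-33 - 1*2)/(8*(-16 - 1*(-109)))) = √(-11927 + (-33 - 2)/(8*(-16 + 109))) = √(-11927 + (⅛)*(-35)/93) = √(-11927 + (⅛)*(1/93)*(-35)) = √(-11927 - 35/744) = √(-8873723/744) = I*√1650512478/372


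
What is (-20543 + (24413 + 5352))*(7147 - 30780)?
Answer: -217943526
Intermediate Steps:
(-20543 + (24413 + 5352))*(7147 - 30780) = (-20543 + 29765)*(-23633) = 9222*(-23633) = -217943526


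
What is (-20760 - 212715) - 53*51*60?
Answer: -395655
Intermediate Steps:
(-20760 - 212715) - 53*51*60 = -233475 - 2703*60 = -233475 - 162180 = -395655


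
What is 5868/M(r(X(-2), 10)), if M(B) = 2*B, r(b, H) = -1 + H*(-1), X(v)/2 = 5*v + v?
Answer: -2934/11 ≈ -266.73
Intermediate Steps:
X(v) = 12*v (X(v) = 2*(5*v + v) = 2*(6*v) = 12*v)
r(b, H) = -1 - H
5868/M(r(X(-2), 10)) = 5868/((2*(-1 - 1*10))) = 5868/((2*(-1 - 10))) = 5868/((2*(-11))) = 5868/(-22) = 5868*(-1/22) = -2934/11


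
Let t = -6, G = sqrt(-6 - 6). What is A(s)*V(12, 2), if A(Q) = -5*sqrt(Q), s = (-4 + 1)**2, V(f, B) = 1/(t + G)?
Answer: 15/8 + 5*I*sqrt(3)/8 ≈ 1.875 + 1.0825*I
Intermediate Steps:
G = 2*I*sqrt(3) (G = sqrt(-12) = 2*I*sqrt(3) ≈ 3.4641*I)
V(f, B) = 1/(-6 + 2*I*sqrt(3))
s = 9 (s = (-3)**2 = 9)
A(s)*V(12, 2) = (-5*sqrt(9))*(-1/8 - I*sqrt(3)/24) = (-5*3)*(-1/8 - I*sqrt(3)/24) = -15*(-1/8 - I*sqrt(3)/24) = 15/8 + 5*I*sqrt(3)/8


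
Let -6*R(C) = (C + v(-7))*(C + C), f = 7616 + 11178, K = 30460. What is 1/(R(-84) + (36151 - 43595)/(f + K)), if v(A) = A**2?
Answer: -24627/24138182 ≈ -0.0010203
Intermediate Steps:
f = 18794
R(C) = -C*(49 + C)/3 (R(C) = -(C + (-7)**2)*(C + C)/6 = -(C + 49)*2*C/6 = -(49 + C)*2*C/6 = -C*(49 + C)/3)
1/(R(-84) + (36151 - 43595)/(f + K)) = 1/(-1/3*(-84)*(49 - 84) + (36151 - 43595)/(18794 + 30460)) = 1/(-1/3*(-84)*(-35) - 7444/49254) = 1/(-980 - 7444*1/49254) = 1/(-980 - 3722/24627) = 1/(-24138182/24627) = -24627/24138182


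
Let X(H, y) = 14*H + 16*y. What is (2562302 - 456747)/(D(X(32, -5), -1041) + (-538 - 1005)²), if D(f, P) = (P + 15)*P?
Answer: 421111/689783 ≈ 0.61050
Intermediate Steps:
D(f, P) = P*(15 + P) (D(f, P) = (15 + P)*P = P*(15 + P))
(2562302 - 456747)/(D(X(32, -5), -1041) + (-538 - 1005)²) = (2562302 - 456747)/(-1041*(15 - 1041) + (-538 - 1005)²) = 2105555/(-1041*(-1026) + (-1543)²) = 2105555/(1068066 + 2380849) = 2105555/3448915 = 2105555*(1/3448915) = 421111/689783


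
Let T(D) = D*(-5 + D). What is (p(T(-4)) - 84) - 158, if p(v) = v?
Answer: -206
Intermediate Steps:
(p(T(-4)) - 84) - 158 = (-4*(-5 - 4) - 84) - 158 = (-4*(-9) - 84) - 158 = (36 - 84) - 158 = -48 - 158 = -206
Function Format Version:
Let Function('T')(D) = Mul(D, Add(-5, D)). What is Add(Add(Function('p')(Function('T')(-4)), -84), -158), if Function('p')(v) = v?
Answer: -206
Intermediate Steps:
Add(Add(Function('p')(Function('T')(-4)), -84), -158) = Add(Add(Mul(-4, Add(-5, -4)), -84), -158) = Add(Add(Mul(-4, -9), -84), -158) = Add(Add(36, -84), -158) = Add(-48, -158) = -206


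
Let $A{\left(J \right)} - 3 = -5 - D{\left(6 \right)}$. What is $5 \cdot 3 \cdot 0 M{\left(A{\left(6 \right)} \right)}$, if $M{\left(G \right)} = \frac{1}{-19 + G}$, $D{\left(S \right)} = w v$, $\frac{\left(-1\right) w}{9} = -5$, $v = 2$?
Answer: $0$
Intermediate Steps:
$w = 45$ ($w = \left(-9\right) \left(-5\right) = 45$)
$D{\left(S \right)} = 90$ ($D{\left(S \right)} = 45 \cdot 2 = 90$)
$A{\left(J \right)} = -92$ ($A{\left(J \right)} = 3 - 95 = -92$)
$5 \cdot 3 \cdot 0 M{\left(A{\left(6 \right)} \right)} = \frac{5 \cdot 3 \cdot 0}{-19 - 92} = \frac{15 \cdot 0}{-111} = 0 \left(- \frac{1}{111}\right) = 0$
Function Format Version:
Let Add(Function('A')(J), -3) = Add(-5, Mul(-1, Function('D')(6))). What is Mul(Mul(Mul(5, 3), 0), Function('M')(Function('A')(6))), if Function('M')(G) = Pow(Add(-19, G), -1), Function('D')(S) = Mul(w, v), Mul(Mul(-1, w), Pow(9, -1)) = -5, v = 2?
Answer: 0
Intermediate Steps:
w = 45 (w = Mul(-9, -5) = 45)
Function('D')(S) = 90 (Function('D')(S) = Mul(45, 2) = 90)
Function('A')(J) = -92 (Function('A')(J) = Add(3, Add(-5, Mul(-1, 90))) = Add(3, Add(-5, -90)) = Add(3, -95) = -92)
Mul(Mul(Mul(5, 3), 0), Function('M')(Function('A')(6))) = Mul(Mul(Mul(5, 3), 0), Pow(Add(-19, -92), -1)) = Mul(Mul(15, 0), Pow(-111, -1)) = Mul(0, Rational(-1, 111)) = 0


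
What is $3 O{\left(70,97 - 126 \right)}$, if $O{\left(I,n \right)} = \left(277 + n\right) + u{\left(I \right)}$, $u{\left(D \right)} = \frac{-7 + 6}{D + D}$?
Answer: $\frac{104157}{140} \approx 743.98$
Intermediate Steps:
$u{\left(D \right)} = - \frac{1}{2 D}$
$O{\left(I,n \right)} = 277 + n - \frac{1}{2 I}$ ($O{\left(I,n \right)} = \left(277 + n\right) - \frac{1}{2 I} = 277 + n - \frac{1}{2 I}$)
$3 O{\left(70,97 - 126 \right)} = 3 \left(277 + \left(97 - 126\right) - \frac{1}{2 \cdot 70}\right) = 3 \left(277 + \left(97 - 126\right) - \frac{1}{140}\right) = 3 \left(277 - 29 - \frac{1}{140}\right) = 3 \cdot \frac{34719}{140} = \frac{104157}{140}$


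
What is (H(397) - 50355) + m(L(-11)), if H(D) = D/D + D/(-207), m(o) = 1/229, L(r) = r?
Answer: -2387021368/47403 ≈ -50356.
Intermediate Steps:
m(o) = 1/229
H(D) = 1 - D/207 (H(D) = 1 + D*(-1/207) = 1 - D/207)
(H(397) - 50355) + m(L(-11)) = ((1 - 1/207*397) - 50355) + 1/229 = ((1 - 397/207) - 50355) + 1/229 = (-190/207 - 50355) + 1/229 = -10423675/207 + 1/229 = -2387021368/47403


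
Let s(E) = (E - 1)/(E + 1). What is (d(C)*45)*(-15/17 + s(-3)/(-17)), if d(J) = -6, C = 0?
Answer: 270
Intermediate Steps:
s(E) = (-1 + E)/(1 + E)
(d(C)*45)*(-15/17 + s(-3)/(-17)) = (-6*45)*(-15/17 + ((-1 - 3)/(1 - 3))/(-17)) = -270*(-15*1/17 + (-4/(-2))*(-1/17)) = -270*(-15/17 - ½*(-4)*(-1/17)) = -270*(-15/17 + 2*(-1/17)) = -270*(-15/17 - 2/17) = -270*(-1) = 270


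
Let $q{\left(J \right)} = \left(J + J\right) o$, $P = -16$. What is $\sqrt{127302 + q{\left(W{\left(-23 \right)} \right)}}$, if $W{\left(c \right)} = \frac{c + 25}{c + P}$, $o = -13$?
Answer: $\frac{\sqrt{1145730}}{3} \approx 356.8$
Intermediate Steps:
$W{\left(c \right)} = \frac{25 + c}{-16 + c}$ ($W{\left(c \right)} = \frac{c + 25}{c - 16} = \frac{25 + c}{-16 + c}$)
$q{\left(J \right)} = - 26 J$ ($q{\left(J \right)} = \left(J + J\right) \left(-13\right) = 2 J \left(-13\right) = - 26 J$)
$\sqrt{127302 + q{\left(W{\left(-23 \right)} \right)}} = \sqrt{127302 - 26 \frac{25 - 23}{-16 - 23}} = \sqrt{127302 - 26 \frac{1}{-39} \cdot 2} = \sqrt{127302 - 26 \left(\left(- \frac{1}{39}\right) 2\right)} = \sqrt{127302 - - \frac{4}{3}} = \sqrt{127302 + \frac{4}{3}} = \sqrt{\frac{381910}{3}} = \frac{\sqrt{1145730}}{3}$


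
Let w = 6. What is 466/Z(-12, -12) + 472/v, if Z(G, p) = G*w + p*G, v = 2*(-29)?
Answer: -1739/1044 ≈ -1.6657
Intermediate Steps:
v = -58
Z(G, p) = 6*G + G*p (Z(G, p) = G*6 + p*G = 6*G + G*p)
466/Z(-12, -12) + 472/v = 466/((-12*(6 - 12))) + 472/(-58) = 466/((-12*(-6))) + 472*(-1/58) = 466/72 - 236/29 = 466*(1/72) - 236/29 = 233/36 - 236/29 = -1739/1044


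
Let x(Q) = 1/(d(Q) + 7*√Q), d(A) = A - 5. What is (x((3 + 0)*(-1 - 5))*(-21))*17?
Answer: 483/83 + 441*I*√2/83 ≈ 5.8193 + 7.5141*I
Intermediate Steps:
d(A) = -5 + A
x(Q) = 1/(-5 + Q + 7*√Q) (x(Q) = 1/((-5 + Q) + 7*√Q) = 1/(-5 + Q + 7*√Q))
(x((3 + 0)*(-1 - 5))*(-21))*17 = (-21/(-5 + (3 + 0)*(-1 - 5) + 7*√((3 + 0)*(-1 - 5))))*17 = (-21/(-5 + 3*(-6) + 7*√(3*(-6))))*17 = (-21/(-5 - 18 + 7*√(-18)))*17 = (-21/(-5 - 18 + 7*(3*I*√2)))*17 = (-21/(-5 - 18 + 21*I*√2))*17 = (-21/(-23 + 21*I*√2))*17 = -21/(-23 + 21*I*√2)*17 = -357/(-23 + 21*I*√2)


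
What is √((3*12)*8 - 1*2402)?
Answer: I*√2114 ≈ 45.978*I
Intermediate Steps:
√((3*12)*8 - 1*2402) = √(36*8 - 2402) = √(288 - 2402) = √(-2114) = I*√2114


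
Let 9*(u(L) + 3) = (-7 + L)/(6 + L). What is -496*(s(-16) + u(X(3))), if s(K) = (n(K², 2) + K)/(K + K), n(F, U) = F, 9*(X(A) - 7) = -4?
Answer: 5298520/1017 ≈ 5210.0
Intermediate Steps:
X(A) = 59/9 (X(A) = 7 + (⅑)*(-4) = 7 - 4/9 = 59/9)
u(L) = -3 + (-7 + L)/(9*(6 + L)) (u(L) = -3 + ((-7 + L)/(6 + L))/9 = -3 + (-7 + L)/(9*(6 + L)))
s(K) = (K + K²)/(2*K) (s(K) = (K² + K)/(K + K) = (K + K²)/((2*K)) = (K + K²)*(1/(2*K)) = (K + K²)/(2*K))
-496*(s(-16) + u(X(3))) = -496*((½ + (½)*(-16)) + 13*(-13 - 2*59/9)/(9*(6 + 59/9))) = -496*((½ - 8) + 13*(-13 - 118/9)/(9*(113/9))) = -496*(-15/2 + (13/9)*(9/113)*(-235/9)) = -496*(-15/2 - 3055/1017) = -496*(-21365/2034) = 5298520/1017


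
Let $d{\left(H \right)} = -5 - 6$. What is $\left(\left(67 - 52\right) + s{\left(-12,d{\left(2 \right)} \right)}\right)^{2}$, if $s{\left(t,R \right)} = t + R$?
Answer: $64$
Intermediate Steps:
$d{\left(H \right)} = -11$ ($d{\left(H \right)} = -5 - 6 = -11$)
$s{\left(t,R \right)} = R + t$
$\left(\left(67 - 52\right) + s{\left(-12,d{\left(2 \right)} \right)}\right)^{2} = \left(\left(67 - 52\right) - 23\right)^{2} = \left(15 - 23\right)^{2} = \left(-8\right)^{2} = 64$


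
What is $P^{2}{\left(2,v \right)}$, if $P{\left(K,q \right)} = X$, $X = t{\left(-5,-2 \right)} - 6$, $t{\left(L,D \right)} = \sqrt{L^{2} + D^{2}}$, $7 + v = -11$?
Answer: $\left(6 - \sqrt{29}\right)^{2} \approx 0.37802$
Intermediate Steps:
$v = -18$ ($v = -7 - 11 = -18$)
$t{\left(L,D \right)} = \sqrt{D^{2} + L^{2}}$
$X = -6 + \sqrt{29}$ ($X = \sqrt{\left(-2\right)^{2} + \left(-5\right)^{2}} - 6 = \sqrt{4 + 25} - 6 = \sqrt{29} - 6 = -6 + \sqrt{29} \approx -0.61483$)
$P{\left(K,q \right)} = -6 + \sqrt{29}$
$P^{2}{\left(2,v \right)} = \left(-6 + \sqrt{29}\right)^{2}$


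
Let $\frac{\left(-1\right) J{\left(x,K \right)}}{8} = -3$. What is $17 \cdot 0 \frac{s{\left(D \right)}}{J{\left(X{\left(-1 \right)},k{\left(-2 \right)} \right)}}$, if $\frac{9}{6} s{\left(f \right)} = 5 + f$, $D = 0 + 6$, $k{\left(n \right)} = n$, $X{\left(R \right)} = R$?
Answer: $0$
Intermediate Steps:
$D = 6$
$J{\left(x,K \right)} = 24$ ($J{\left(x,K \right)} = \left(-8\right) \left(-3\right) = 24$)
$s{\left(f \right)} = \frac{10}{3} + \frac{2 f}{3}$ ($s{\left(f \right)} = \frac{2 \left(5 + f\right)}{3} = \frac{10}{3} + \frac{2 f}{3}$)
$17 \cdot 0 \frac{s{\left(D \right)}}{J{\left(X{\left(-1 \right)},k{\left(-2 \right)} \right)}} = 17 \cdot 0 \frac{\frac{10}{3} + \frac{2}{3} \cdot 6}{24} = 0 \left(\frac{10}{3} + 4\right) \frac{1}{24} = 0 \cdot \frac{22}{3} \cdot \frac{1}{24} = 0 \cdot \frac{11}{36} = 0$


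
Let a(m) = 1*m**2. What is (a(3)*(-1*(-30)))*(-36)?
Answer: -9720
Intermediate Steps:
a(m) = m**2
(a(3)*(-1*(-30)))*(-36) = (3**2*(-1*(-30)))*(-36) = (9*30)*(-36) = 270*(-36) = -9720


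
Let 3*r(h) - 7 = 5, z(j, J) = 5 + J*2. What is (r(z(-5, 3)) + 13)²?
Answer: 289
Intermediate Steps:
z(j, J) = 5 + 2*J
r(h) = 4 (r(h) = 7/3 + (⅓)*5 = 7/3 + 5/3 = 4)
(r(z(-5, 3)) + 13)² = (4 + 13)² = 17² = 289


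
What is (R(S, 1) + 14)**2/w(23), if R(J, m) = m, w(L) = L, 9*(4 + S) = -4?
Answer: 225/23 ≈ 9.7826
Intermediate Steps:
S = -40/9 (S = -4 + (1/9)*(-4) = -4 - 4/9 = -40/9 ≈ -4.4444)
(R(S, 1) + 14)**2/w(23) = (1 + 14)**2/23 = 15**2*(1/23) = 225*(1/23) = 225/23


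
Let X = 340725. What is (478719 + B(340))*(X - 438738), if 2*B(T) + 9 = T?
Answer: -93873812997/2 ≈ -4.6937e+10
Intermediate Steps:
B(T) = -9/2 + T/2
(478719 + B(340))*(X - 438738) = (478719 + (-9/2 + (1/2)*340))*(340725 - 438738) = (478719 + (-9/2 + 170))*(-98013) = (478719 + 331/2)*(-98013) = (957769/2)*(-98013) = -93873812997/2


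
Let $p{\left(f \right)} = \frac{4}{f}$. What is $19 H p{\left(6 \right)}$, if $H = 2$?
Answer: $\frac{76}{3} \approx 25.333$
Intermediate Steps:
$19 H p{\left(6 \right)} = 19 \cdot 2 \cdot \frac{4}{6} = 38 \cdot 4 \cdot \frac{1}{6} = 38 \cdot \frac{2}{3} = \frac{76}{3}$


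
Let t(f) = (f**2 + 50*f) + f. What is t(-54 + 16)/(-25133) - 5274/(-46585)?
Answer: 155564432/1170820805 ≈ 0.13287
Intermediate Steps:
t(f) = f**2 + 51*f
t(-54 + 16)/(-25133) - 5274/(-46585) = ((-54 + 16)*(51 + (-54 + 16)))/(-25133) - 5274/(-46585) = -38*(51 - 38)*(-1/25133) - 5274*(-1/46585) = -38*13*(-1/25133) + 5274/46585 = -494*(-1/25133) + 5274/46585 = 494/25133 + 5274/46585 = 155564432/1170820805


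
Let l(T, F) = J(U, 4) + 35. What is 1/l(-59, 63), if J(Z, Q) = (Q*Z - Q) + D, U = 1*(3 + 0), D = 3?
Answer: 1/46 ≈ 0.021739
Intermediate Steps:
U = 3 (U = 1*3 = 3)
J(Z, Q) = 3 - Q + Q*Z (J(Z, Q) = (Q*Z - Q) + 3 = (-Q + Q*Z) + 3 = 3 - Q + Q*Z)
l(T, F) = 46 (l(T, F) = (3 - 1*4 + 4*3) + 35 = (3 - 4 + 12) + 35 = 11 + 35 = 46)
1/l(-59, 63) = 1/46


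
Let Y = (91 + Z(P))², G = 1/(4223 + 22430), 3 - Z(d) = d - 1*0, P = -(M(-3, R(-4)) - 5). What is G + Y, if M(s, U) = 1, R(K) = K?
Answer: 215889301/26653 ≈ 8100.0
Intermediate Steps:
P = 4 (P = -(1 - 5) = -1*(-4) = 4)
Z(d) = 3 - d (Z(d) = 3 - (d - 1*0) = 3 - (d + 0) = 3 - d)
G = 1/26653 ≈ 3.7519e-5
Y = 8100 (Y = (91 + (3 - 1*4))² = (91 + (3 - 4))² = (91 - 1)² = 90² = 8100)
G + Y = 1/26653 + 8100 = 215889301/26653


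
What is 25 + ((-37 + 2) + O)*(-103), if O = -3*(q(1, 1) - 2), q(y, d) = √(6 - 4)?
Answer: 3012 + 309*√2 ≈ 3449.0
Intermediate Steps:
q(y, d) = √2
O = 6 - 3*√2 (O = -3*(√2 - 2) = -3*(-2 + √2) = 6 - 3*√2 ≈ 1.7574)
25 + ((-37 + 2) + O)*(-103) = 25 + ((-37 + 2) + (6 - 3*√2))*(-103) = 25 + (-35 + (6 - 3*√2))*(-103) = 25 + (-29 - 3*√2)*(-103) = 25 + (2987 + 309*√2) = 3012 + 309*√2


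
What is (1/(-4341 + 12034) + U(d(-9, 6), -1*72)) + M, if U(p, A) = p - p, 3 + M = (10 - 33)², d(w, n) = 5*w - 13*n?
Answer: 4046519/7693 ≈ 526.00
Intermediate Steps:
d(w, n) = -13*n + 5*w
M = 526 (M = -3 + (10 - 33)² = -3 + (-23)² = -3 + 529 = 526)
U(p, A) = 0
(1/(-4341 + 12034) + U(d(-9, 6), -1*72)) + M = (1/(-4341 + 12034) + 0) + 526 = (1/7693 + 0) + 526 = 1/7693 + 526 = 4046519/7693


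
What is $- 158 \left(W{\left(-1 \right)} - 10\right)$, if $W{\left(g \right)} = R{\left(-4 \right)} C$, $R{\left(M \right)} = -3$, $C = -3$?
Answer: $158$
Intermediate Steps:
$W{\left(g \right)} = 9$ ($W{\left(g \right)} = \left(-3\right) \left(-3\right) = 9$)
$- 158 \left(W{\left(-1 \right)} - 10\right) = - 158 \left(9 - 10\right) = \left(-158\right) \left(-1\right) = 158$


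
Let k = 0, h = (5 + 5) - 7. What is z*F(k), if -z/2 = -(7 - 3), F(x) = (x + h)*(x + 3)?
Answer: 72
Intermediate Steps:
h = 3 (h = 10 - 7 = 3)
F(x) = (3 + x)**2 (F(x) = (x + 3)*(x + 3) = (3 + x)*(3 + x) = (3 + x)**2)
z = 8 (z = -(-2)*(7 - 3) = -(-2)*4 = -2*(-4) = 8)
z*F(k) = 8*(9 + 0**2 + 6*0) = 8*(9 + 0 + 0) = 8*9 = 72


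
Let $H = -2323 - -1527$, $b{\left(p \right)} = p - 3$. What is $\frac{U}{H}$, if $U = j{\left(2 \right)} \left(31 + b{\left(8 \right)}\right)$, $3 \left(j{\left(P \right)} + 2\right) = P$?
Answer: $\frac{12}{199} \approx 0.060301$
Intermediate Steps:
$b{\left(p \right)} = -3 + p$ ($b{\left(p \right)} = p - 3 = -3 + p$)
$H = -796$ ($H = -2323 + 1527 = -796$)
$j{\left(P \right)} = -2 + \frac{P}{3}$
$U = -48$ ($U = \left(-2 + \frac{1}{3} \cdot 2\right) \left(31 + \left(-3 + 8\right)\right) = \left(-2 + \frac{2}{3}\right) \left(31 + 5\right) = \left(- \frac{4}{3}\right) 36 = -48$)
$\frac{U}{H} = - \frac{48}{-796} = \left(-48\right) \left(- \frac{1}{796}\right) = \frac{12}{199}$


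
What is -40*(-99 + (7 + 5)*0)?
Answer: 3960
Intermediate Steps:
-40*(-99 + (7 + 5)*0) = -40*(-99 + 12*0) = -40*(-99 + 0) = -40*(-99) = 3960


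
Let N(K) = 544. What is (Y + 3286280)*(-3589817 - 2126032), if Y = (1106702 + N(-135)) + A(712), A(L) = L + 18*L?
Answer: -25190055198846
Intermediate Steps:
A(L) = 19*L
Y = 1120774 (Y = (1106702 + 544) + 19*712 = 1107246 + 13528 = 1120774)
(Y + 3286280)*(-3589817 - 2126032) = (1120774 + 3286280)*(-3589817 - 2126032) = 4407054*(-5715849) = -25190055198846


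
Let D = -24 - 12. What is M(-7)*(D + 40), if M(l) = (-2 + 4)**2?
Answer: 16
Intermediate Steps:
M(l) = 4 (M(l) = 2**2 = 4)
D = -36
M(-7)*(D + 40) = 4*(-36 + 40) = 4*4 = 16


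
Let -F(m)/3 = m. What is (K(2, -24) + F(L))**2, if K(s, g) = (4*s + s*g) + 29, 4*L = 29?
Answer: 17161/16 ≈ 1072.6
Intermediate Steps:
L = 29/4 (L = (1/4)*29 = 29/4 ≈ 7.2500)
K(s, g) = 29 + 4*s + g*s (K(s, g) = (4*s + g*s) + 29 = 29 + 4*s + g*s)
F(m) = -3*m
(K(2, -24) + F(L))**2 = ((29 + 4*2 - 24*2) - 3*29/4)**2 = ((29 + 8 - 48) - 87/4)**2 = (-11 - 87/4)**2 = (-131/4)**2 = 17161/16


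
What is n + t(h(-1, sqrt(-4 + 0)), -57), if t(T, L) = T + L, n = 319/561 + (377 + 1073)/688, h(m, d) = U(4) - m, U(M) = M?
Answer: -865337/17544 ≈ -49.324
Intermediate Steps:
h(m, d) = 4 - m
n = 46951/17544 (n = 319*(1/561) + 1450*(1/688) = 29/51 + 725/344 = 46951/17544 ≈ 2.6762)
t(T, L) = L + T
n + t(h(-1, sqrt(-4 + 0)), -57) = 46951/17544 + (-57 + (4 - 1*(-1))) = 46951/17544 + (-57 + (4 + 1)) = 46951/17544 + (-57 + 5) = 46951/17544 - 52 = -865337/17544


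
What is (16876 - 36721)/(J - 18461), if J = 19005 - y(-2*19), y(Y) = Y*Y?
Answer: 441/20 ≈ 22.050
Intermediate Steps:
y(Y) = Y²
J = 17561 (J = 19005 - (-2*19)² = 19005 - 1*(-38)² = 19005 - 1*1444 = 19005 - 1444 = 17561)
(16876 - 36721)/(J - 18461) = (16876 - 36721)/(17561 - 18461) = -19845/(-900) = -19845*(-1/900) = 441/20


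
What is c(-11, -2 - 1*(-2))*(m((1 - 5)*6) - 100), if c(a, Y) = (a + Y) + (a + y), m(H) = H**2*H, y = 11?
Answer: 153164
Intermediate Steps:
m(H) = H**3
c(a, Y) = 11 + Y + 2*a (c(a, Y) = (a + Y) + (a + 11) = (Y + a) + (11 + a) = 11 + Y + 2*a)
c(-11, -2 - 1*(-2))*(m((1 - 5)*6) - 100) = (11 + (-2 - 1*(-2)) + 2*(-11))*(((1 - 5)*6)**3 - 100) = (11 + (-2 + 2) - 22)*((-4*6)**3 - 100) = (11 + 0 - 22)*((-24)**3 - 100) = -11*(-13824 - 100) = -11*(-13924) = 153164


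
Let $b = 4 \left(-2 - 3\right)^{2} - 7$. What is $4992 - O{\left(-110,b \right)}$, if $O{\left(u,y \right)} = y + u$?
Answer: $5009$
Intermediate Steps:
$b = 93$ ($b = 4 \left(-5\right)^{2} - 7 = 4 \cdot 25 - 7 = 100 - 7 = 93$)
$O{\left(u,y \right)} = u + y$
$4992 - O{\left(-110,b \right)} = 4992 - \left(-110 + 93\right) = 4992 - -17 = 4992 + 17 = 5009$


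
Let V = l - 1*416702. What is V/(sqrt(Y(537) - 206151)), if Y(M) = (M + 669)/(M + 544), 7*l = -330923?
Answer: 3247837*I*sqrt(9635948601)/311987235 ≈ 1021.9*I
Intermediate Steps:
l = -330923/7 (l = (1/7)*(-330923) = -330923/7 ≈ -47275.)
Y(M) = (669 + M)/(544 + M)
V = -3247837/7 (V = -330923/7 - 1*416702 = -330923/7 - 416702 = -3247837/7 ≈ -4.6398e+5)
V/(sqrt(Y(537) - 206151)) = -3247837/(7*sqrt((669 + 537)/(544 + 537) - 206151)) = -3247837/(7*sqrt(1206/1081 - 206151)) = -3247837*(-I*sqrt(9635948601)/44569605)/7 = -(-3247837)*I*sqrt(9635948601)/311987235 = 3247837*I*sqrt(9635948601)/311987235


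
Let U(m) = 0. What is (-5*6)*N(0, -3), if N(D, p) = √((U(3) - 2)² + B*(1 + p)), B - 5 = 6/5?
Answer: -6*I*√210 ≈ -86.948*I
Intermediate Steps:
B = 31/5 (B = 5 + 6/5 = 31/5 ≈ 6.2000)
N(D, p) = √(51/5 + 31*p/5) (N(D, p) = √((0 - 2)² + 31*(1 + p)/5) = √((-2)² + (31/5 + 31*p/5)) = √(4 + (31/5 + 31*p/5)) = √(51/5 + 31*p/5))
(-5*6)*N(0, -3) = (-5*6)*(√(255 + 155*(-3))/5) = -6*√(255 - 465) = -6*√(-210) = -6*I*√210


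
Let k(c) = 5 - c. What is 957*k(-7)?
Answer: 11484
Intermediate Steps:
957*k(-7) = 957*(5 - 1*(-7)) = 957*(5 + 7) = 957*12 = 11484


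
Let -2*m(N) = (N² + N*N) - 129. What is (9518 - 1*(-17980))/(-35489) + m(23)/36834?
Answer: -2058691945/2614403652 ≈ -0.78744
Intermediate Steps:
m(N) = 129/2 - N² (m(N) = -((N² + N*N) - 129)/2 = -((N² + N²) - 129)/2 = -(2*N² - 129)/2 = -(-129 + 2*N²)/2 = 129/2 - N²)
(9518 - 1*(-17980))/(-35489) + m(23)/36834 = (9518 - 1*(-17980))/(-35489) + (129/2 - 1*23²)/36834 = (9518 + 17980)*(-1/35489) + (129/2 - 1*529)*(1/36834) = 27498*(-1/35489) + (129/2 - 529)*(1/36834) = -27498/35489 - 929/2*1/36834 = -27498/35489 - 929/73668 = -2058691945/2614403652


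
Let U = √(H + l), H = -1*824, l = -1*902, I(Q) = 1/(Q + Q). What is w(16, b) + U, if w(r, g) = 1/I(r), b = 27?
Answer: 32 + I*√1726 ≈ 32.0 + 41.545*I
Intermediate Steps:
I(Q) = 1/(2*Q)
w(r, g) = 2*r (w(r, g) = 1/(1/(2*r)) = 2*r)
l = -902
H = -824
U = I*√1726 (U = √(-824 - 902) = √(-1726) = I*√1726 ≈ 41.545*I)
w(16, b) + U = 2*16 + I*√1726 = 32 + I*√1726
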